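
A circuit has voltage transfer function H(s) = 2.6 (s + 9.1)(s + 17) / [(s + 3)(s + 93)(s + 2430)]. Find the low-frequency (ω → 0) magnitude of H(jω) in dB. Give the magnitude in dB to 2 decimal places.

H(0) = 2.6 × 9.1 × 17 / (3 × 93 × 2430) = 0.00059327
20 log₁₀(0.00059327) = -64.535 dB

-64.53 dB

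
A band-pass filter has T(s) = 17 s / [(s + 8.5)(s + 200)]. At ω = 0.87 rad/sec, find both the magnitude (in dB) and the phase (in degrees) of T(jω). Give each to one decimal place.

|T| = -41.3 dB, ∠T = 83.9°

|j0.87| = 0.87
|j0.87 + 8.5| = √(0.87² + 8.5²) = 8.544
|j0.87 + 200| = √(0.87² + 200²) = 200
|T(j0.87)| = 17 × 0.87 / (8.544 × 200) = 0.0086547
20 log₁₀(0.0086547) = -41.25 dB
∠(j0.87) = 90.00°
∠(j0.87 + 8.5) = arctan(0.87/8.5) = 5.84°
∠(j0.87 + 200) = arctan(0.87/200) = 0.25°
∠T(j0.87) = 90.00° − (5.84° + 0.25°) = 83.91°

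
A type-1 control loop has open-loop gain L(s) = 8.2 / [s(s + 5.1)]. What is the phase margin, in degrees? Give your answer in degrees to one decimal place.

Gain crossover: |L(jω)| = 1 at ω ≈ 1.54 rad/sec.
∠L(j1.54) = −90° − arctan(1.54/5.1) ≈ -106.79°
PM = 180° + (-106.79°) = 73.21°

73.2 deg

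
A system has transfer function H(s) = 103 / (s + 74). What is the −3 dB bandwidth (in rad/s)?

74 rad/s

For a single-pole low-pass, the −3 dB point is at the pole: ω = 74 rad/s.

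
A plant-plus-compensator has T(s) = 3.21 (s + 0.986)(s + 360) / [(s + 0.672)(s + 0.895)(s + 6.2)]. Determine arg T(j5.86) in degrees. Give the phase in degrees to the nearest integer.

∠(j5.86 + 0.986) = arctan(5.86/0.986) = 80.45°
∠(j5.86 + 360) = arctan(5.86/360) = 0.93°
∠(j5.86 + 0.672) = arctan(5.86/0.672) = 83.46°
∠(j5.86 + 0.895) = arctan(5.86/0.895) = 81.32°
∠(j5.86 + 6.2) = arctan(5.86/6.2) = 43.39°
∠T(j5.86) = 80.45° + 0.93° − (83.46° + 81.32° + 43.39°) = -126.78°

-127°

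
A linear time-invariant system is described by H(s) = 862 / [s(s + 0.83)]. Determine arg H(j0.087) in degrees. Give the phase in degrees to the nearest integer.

-96°

∠(j0.087 + 0.83) = arctan(0.087/0.83) = 5.98°
∠(j0.087) = 90.00°
∠H(j0.087) = − (5.98° + 90.00°) = -95.98°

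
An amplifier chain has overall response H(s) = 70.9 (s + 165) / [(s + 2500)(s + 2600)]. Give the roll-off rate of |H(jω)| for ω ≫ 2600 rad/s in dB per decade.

-20 dB/decade

With 1 zero and 2 poles, the high-frequency asymptotic slope is 20 × (1 − 2) = -20 dB/decade.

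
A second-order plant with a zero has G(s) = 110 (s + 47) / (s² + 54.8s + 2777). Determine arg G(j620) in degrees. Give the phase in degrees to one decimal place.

∠(j620 + 47) = arctan(620/47) = 85.66°
∠[(j620)² + 54.8(j620) + 2777] = ∠[-3.8162e+05 + j33976] = 174.91°
∠G(j620) = 85.66° − 174.91° = -89.25°

-89.2°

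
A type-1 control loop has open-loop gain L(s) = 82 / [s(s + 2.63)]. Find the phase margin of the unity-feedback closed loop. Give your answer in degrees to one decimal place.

Gain crossover: |L(jω)| = 1 at ω ≈ 8.87 rad/sec.
∠L(j8.87) = −90° − arctan(8.87/2.63) ≈ -163.48°
PM = 180° + (-163.48°) = 16.52°

16.5°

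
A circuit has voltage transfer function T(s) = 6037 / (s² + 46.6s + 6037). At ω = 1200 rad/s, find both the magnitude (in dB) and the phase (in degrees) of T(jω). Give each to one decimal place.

|(j1200)² + 46.6(j1200) + 6037| = |-1.434e+06 + j55920| = 1.435e+06
|T(j1200)| = 6037 / 1.435e+06 = 0.0042068
20 log₁₀(0.0042068) = -47.52 dB
∠[(j1200)² + 46.6(j1200) + 6037] = ∠[-1.434e+06 + j55920] = 177.77°
∠T(j1200) = −177.77° = -177.77°

|T| = -47.5 dB, ∠T = -177.8°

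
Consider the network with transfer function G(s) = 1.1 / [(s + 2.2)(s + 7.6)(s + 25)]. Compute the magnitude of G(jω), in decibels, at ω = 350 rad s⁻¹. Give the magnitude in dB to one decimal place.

|j350 + 2.2| = √(350² + 2.2²) = 350
|j350 + 7.6| = √(350² + 7.6²) = 350.1
|j350 + 25| = √(350² + 25²) = 350.9
|G(j350)| = 1.1 / (350 × 350.1 × 350.9) = 2.5584e-08
20 log₁₀(2.5584e-08) = -151.84 dB

-151.8 dB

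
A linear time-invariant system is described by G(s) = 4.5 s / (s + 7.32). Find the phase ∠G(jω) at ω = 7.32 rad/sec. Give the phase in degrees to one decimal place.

45.0°

∠(j7.32) = 90.00°
∠(j7.32 + 7.32) = arctan(7.32/7.32) = 45.00°
∠G(j7.32) = 90.00° − 45.00° = 45.00°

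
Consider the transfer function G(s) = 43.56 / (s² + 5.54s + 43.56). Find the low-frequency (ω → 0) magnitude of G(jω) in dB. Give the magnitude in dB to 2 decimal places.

0.00 dB

G(0) = 43.56 / 43.56 = 1
20 log₁₀(1) = 0.000 dB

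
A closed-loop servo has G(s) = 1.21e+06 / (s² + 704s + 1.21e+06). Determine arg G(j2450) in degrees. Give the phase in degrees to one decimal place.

-160.2°

∠[(j2450)² + 704(j2450) + 1.21e+06] = ∠[-4.7925e+06 + j1.7248e+06] = 160.21°
∠G(j2450) = −160.21° = -160.21°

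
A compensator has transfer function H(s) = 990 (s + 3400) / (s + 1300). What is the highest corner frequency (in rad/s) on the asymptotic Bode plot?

3400 rad/s

Break frequencies occur at each pole and zero magnitude: 1300 rad/s, 3400 rad/s.
The highest is 3400 rad/s.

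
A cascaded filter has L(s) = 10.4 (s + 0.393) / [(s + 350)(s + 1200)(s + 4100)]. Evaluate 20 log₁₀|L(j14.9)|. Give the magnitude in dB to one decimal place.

-140.9 dB

|j14.9 + 0.393| = √(14.9² + 0.393²) = 14.91
|j14.9 + 350| = √(14.9² + 350²) = 350.3
|j14.9 + 1200| = √(14.9² + 1200²) = 1200
|j14.9 + 4100| = √(14.9² + 4100²) = 4100
|L(j14.9)| = 10.4 × 14.91 / (350.3 × 1200 × 4100) = 8.9931e-08
20 log₁₀(8.9931e-08) = -140.92 dB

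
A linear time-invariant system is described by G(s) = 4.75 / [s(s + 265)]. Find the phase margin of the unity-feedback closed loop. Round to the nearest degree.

90°

Gain crossover: |G(jω)| = 1 at ω ≈ 0.0179 rad/s.
∠G(j0.0179) = −90° − arctan(0.0179/265) ≈ -90.00°
PM = 180° + (-90.00°) = 90.00°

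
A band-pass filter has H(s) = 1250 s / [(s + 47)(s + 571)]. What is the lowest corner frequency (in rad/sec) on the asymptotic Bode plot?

47 rad/sec

Break frequencies occur at each pole and zero magnitude: 47 rad/sec, 571 rad/sec.
The lowest is 47 rad/sec.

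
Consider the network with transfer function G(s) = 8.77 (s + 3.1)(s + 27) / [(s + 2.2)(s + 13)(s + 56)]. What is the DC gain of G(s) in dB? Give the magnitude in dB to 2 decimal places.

G(0) = 8.77 × 3.1 × 27 / (2.2 × 13 × 56) = 0.45832
20 log₁₀(0.45832) = -6.777 dB

-6.78 dB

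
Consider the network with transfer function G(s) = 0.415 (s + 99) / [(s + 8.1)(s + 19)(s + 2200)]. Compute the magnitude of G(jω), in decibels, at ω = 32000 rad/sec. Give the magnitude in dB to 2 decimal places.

|j32000 + 99| = √(32000² + 99²) = 3.2e+04
|j32000 + 8.1| = √(32000² + 8.1²) = 3.2e+04
|j32000 + 19| = √(32000² + 19²) = 3.2e+04
|j32000 + 2200| = √(32000² + 2200²) = 3.208e+04
|G(j32000)| = 0.415 × 3.2e+04 / (3.2e+04 × 3.2e+04 × 3.208e+04) = 4.0432e-10
20 log₁₀(4.0432e-10) = -187.865 dB

-187.87 dB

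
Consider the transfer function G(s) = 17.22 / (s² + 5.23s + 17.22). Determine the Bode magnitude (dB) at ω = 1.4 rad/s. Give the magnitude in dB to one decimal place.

0.1 dB

|(j1.4)² + 5.23(j1.4) + 17.22| = |15.26 + j7.322| = 16.93
|G(j1.4)| = 17.22 / 16.93 = 1.0174
20 log₁₀(1.0174) = 0.15 dB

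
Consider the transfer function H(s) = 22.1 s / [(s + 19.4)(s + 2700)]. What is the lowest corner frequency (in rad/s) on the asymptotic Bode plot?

Break frequencies occur at each pole and zero magnitude: 19.4 rad/s, 2700 rad/s.
The lowest is 19.4 rad/s.

19.4 rad/s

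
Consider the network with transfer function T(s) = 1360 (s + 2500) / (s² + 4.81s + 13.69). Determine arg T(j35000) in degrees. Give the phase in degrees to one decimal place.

∠(j35000 + 2500) = arctan(35000/2500) = 85.91°
∠[(j35000)² + 4.81(j35000) + 13.69] = ∠[-1.225e+09 + j1.6835e+05] = 179.99°
∠T(j35000) = 85.91° − 179.99° = -94.08°

-94.1°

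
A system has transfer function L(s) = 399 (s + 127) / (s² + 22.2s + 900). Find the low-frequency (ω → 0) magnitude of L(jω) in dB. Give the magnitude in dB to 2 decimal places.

35.01 dB

L(0) = 399 × 127 / 900 = 56.303
20 log₁₀(56.303) = 35.011 dB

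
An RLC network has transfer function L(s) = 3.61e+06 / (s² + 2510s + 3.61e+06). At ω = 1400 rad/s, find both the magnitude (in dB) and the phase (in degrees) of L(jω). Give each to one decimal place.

|(j1400)² + 2510(j1400) + 3.61e+06| = |1.65e+06 + j3.514e+06| = 3.882e+06
|L(j1400)| = 3.61e+06 / 3.882e+06 = 0.92991
20 log₁₀(0.92991) = -0.63 dB
∠[(j1400)² + 2510(j1400) + 3.61e+06] = ∠[1.65e+06 + j3.514e+06] = 64.85°
∠L(j1400) = −64.85° = -64.85°

|L| = -0.6 dB, ∠L = -64.8°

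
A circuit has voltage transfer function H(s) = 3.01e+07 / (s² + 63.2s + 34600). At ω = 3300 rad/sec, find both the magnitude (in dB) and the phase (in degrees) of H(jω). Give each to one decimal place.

|H| = 8.9 dB, ∠H = -178.9°

|(j3300)² + 63.2(j3300) + 34600| = |-1.0855e+07 + j2.0856e+05| = 1.086e+07
|H(j3300)| = 3.01e+07 / 1.086e+07 = 2.7723
20 log₁₀(2.7723) = 8.86 dB
∠[(j3300)² + 63.2(j3300) + 34600] = ∠[-1.0855e+07 + j2.0856e+05] = 178.90°
∠H(j3300) = −178.90° = -178.90°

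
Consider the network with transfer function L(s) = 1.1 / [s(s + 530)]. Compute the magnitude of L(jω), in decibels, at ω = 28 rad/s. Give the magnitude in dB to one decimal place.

-82.6 dB

|j28 + 530| = √(28² + 530²) = 530.7
|j28| = 28
|L(j28)| = 1.1 / (530.7 × 28) = 7.4021e-05
20 log₁₀(7.4021e-05) = -82.61 dB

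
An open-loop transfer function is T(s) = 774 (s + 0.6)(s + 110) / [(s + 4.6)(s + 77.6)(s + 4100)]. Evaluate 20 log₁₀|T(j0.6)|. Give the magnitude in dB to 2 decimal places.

-26.21 dB

|j0.6 + 0.6| = √(0.6² + 0.6²) = 0.8485
|j0.6 + 110| = √(0.6² + 110²) = 110
|j0.6 + 4.6| = √(0.6² + 4.6²) = 4.639
|j0.6 + 77.6| = √(0.6² + 77.6²) = 77.6
|j0.6 + 4100| = √(0.6² + 4100²) = 4100
|T(j0.6)| = 774 × 0.8485 × 110 / (4.639 × 77.6 × 4100) = 0.048947
20 log₁₀(0.048947) = -26.205 dB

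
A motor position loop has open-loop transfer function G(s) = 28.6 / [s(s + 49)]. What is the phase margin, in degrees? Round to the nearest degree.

89°

Gain crossover: |G(jω)| = 1 at ω ≈ 0.584 rad/sec.
∠G(j0.584) = −90° − arctan(0.584/49) ≈ -90.68°
PM = 180° + (-90.68°) = 89.32°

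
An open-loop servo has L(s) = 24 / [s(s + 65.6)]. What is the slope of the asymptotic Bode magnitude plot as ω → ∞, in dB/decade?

-40 dB/decade

With 0 zeros and 2 poles, the high-frequency asymptotic slope is 20 × (0 − 2) = -40 dB/decade.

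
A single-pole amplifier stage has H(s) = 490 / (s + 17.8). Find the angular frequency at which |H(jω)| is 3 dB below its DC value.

17.8 rad/s

For a single-pole low-pass, the −3 dB point is at the pole: ω = 17.8 rad/s.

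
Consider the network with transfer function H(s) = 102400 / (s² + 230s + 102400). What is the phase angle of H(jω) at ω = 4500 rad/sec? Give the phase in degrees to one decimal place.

-177.1°

∠[(j4500)² + 230(j4500) + 102400] = ∠[-2.0148e+07 + j1.035e+06] = 177.06°
∠H(j4500) = −177.06° = -177.06°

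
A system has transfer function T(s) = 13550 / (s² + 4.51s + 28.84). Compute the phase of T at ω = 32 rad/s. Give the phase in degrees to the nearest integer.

∠[(j32)² + 4.51(j32) + 28.84] = ∠[-995.16 + j144.32] = 171.75°
∠T(j32) = −171.75° = -171.75°

-172°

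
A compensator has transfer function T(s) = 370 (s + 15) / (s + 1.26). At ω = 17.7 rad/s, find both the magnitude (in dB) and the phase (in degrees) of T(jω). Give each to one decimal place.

|T| = 53.7 dB, ∠T = -36.2°

|j17.7 + 15| = √(17.7² + 15²) = 23.2
|j17.7 + 1.26| = √(17.7² + 1.26²) = 17.74
|T(j17.7)| = 370 × 23.2 / 17.74 = 483.77
20 log₁₀(483.77) = 53.69 dB
∠(j17.7 + 15) = arctan(17.7/15) = 49.72°
∠(j17.7 + 1.26) = arctan(17.7/1.26) = 85.93°
∠T(j17.7) = 49.72° − 85.93° = -36.21°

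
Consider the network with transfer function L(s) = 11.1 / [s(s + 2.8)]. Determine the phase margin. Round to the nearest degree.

45°

Gain crossover: |L(jω)| = 1 at ω ≈ 2.8 rad/s.
∠L(j2.8) = −90° − arctan(2.8/2.8) ≈ -135.02°
PM = 180° + (-135.02°) = 44.98°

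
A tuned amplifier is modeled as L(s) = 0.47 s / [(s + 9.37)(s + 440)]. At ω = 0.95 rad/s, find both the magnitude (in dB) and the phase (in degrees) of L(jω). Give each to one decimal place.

|j0.95| = 0.95
|j0.95 + 9.37| = √(0.95² + 9.37²) = 9.418
|j0.95 + 440| = √(0.95² + 440²) = 440
|L(j0.95)| = 0.47 × 0.95 / (9.418 × 440) = 0.00010775
20 log₁₀(0.00010775) = -79.35 dB
∠(j0.95) = 90.00°
∠(j0.95 + 9.37) = arctan(0.95/9.37) = 5.79°
∠(j0.95 + 440) = arctan(0.95/440) = 0.12°
∠L(j0.95) = 90.00° − (5.79° + 0.12°) = 84.09°

|L| = -79.4 dB, ∠L = 84.1°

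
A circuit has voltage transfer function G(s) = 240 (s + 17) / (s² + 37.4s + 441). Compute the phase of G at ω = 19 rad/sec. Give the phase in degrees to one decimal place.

-35.4°

∠(j19 + 17) = arctan(19/17) = 48.18°
∠[(j19)² + 37.4(j19) + 441] = ∠[80 + j710.6] = 83.58°
∠G(j19) = 48.18° − 83.58° = -35.40°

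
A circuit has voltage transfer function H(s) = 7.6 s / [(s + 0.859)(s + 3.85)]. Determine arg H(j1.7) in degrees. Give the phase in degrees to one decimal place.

∠(j1.7) = 90.00°
∠(j1.7 + 0.859) = arctan(1.7/0.859) = 63.19°
∠(j1.7 + 3.85) = arctan(1.7/3.85) = 23.82°
∠H(j1.7) = 90.00° − (63.19° + 23.82°) = 2.98°

3.0 deg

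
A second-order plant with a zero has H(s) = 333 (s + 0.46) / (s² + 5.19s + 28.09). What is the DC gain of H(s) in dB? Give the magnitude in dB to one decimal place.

14.7 dB

H(0) = 333 × 0.46 / 28.09 = 5.4532
20 log₁₀(5.4532) = 14.73 dB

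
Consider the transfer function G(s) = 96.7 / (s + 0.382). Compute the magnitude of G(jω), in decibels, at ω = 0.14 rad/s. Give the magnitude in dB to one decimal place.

|j0.14 + 0.382| = √(0.14² + 0.382²) = 0.4068
|G(j0.14)| = 96.7 / 0.4068 = 237.68
20 log₁₀(237.68) = 47.52 dB

47.5 dB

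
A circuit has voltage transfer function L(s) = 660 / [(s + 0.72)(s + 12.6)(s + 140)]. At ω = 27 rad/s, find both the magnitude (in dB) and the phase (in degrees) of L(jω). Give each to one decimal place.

|j27 + 0.72| = √(27² + 0.72²) = 27.01
|j27 + 12.6| = √(27² + 12.6²) = 29.8
|j27 + 140| = √(27² + 140²) = 142.6
|L(j27)| = 660 / (27.01 × 29.8 × 142.6) = 0.005752
20 log₁₀(0.005752) = -44.80 dB
∠(j27 + 0.72) = arctan(27/0.72) = 88.47°
∠(j27 + 12.6) = arctan(27/12.6) = 64.98°
∠(j27 + 140) = arctan(27/140) = 10.92°
∠L(j27) = − (88.47° + 64.98° + 10.92°) = -164.37°

|L| = -44.8 dB, ∠L = -164.4 deg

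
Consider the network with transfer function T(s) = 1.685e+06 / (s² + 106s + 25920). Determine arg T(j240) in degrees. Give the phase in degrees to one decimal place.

-141.2°

∠[(j240)² + 106(j240) + 25920] = ∠[-31680 + j25440] = 141.23°
∠T(j240) = −141.23° = -141.23°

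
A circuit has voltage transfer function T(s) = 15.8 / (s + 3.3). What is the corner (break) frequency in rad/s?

3.3 rad/s

The single real pole at s = −3.3 gives a corner at ω = 3.3 rad/s.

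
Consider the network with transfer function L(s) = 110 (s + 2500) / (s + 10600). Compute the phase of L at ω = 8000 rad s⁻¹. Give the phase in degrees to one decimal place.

35.6°

∠(j8000 + 2500) = arctan(8000/2500) = 72.65°
∠(j8000 + 10600) = arctan(8000/10600) = 37.04°
∠L(j8000) = 72.65° − 37.04° = 35.60°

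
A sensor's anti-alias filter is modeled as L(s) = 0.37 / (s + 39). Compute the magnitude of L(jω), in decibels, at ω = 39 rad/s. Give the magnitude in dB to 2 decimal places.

-43.47 dB

|j39 + 39| = √(39² + 39²) = 55.15
|L(j39)| = 0.37 / 55.15 = 0.0067084
20 log₁₀(0.0067084) = -43.468 dB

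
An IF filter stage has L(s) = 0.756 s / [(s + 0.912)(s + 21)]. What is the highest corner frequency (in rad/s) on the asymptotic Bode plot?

Break frequencies occur at each pole and zero magnitude: 0.912 rad/s, 21 rad/s.
The highest is 21 rad/s.

21 rad/s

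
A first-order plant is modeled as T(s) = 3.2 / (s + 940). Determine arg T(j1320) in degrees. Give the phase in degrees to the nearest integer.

∠(j1320 + 940) = arctan(1320/940) = 54.54°
∠T(j1320) = −54.54° = -54.54°

-55°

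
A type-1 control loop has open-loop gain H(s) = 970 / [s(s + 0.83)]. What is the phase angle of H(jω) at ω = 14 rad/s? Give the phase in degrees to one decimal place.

-176.6°

∠(j14 + 0.83) = arctan(14/0.83) = 86.61°
∠(j14) = 90.00°
∠H(j14) = − (86.61° + 90.00°) = -176.61°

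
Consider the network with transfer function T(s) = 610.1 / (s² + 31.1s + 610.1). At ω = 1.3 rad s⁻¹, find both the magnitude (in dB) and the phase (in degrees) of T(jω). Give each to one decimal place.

|(j1.3)² + 31.1(j1.3) + 610.1| = |608.41 + j40.43| = 609.8
|T(j1.3)| = 610.1 / 609.8 = 1.0006
20 log₁₀(1.0006) = 0.00 dB
∠[(j1.3)² + 31.1(j1.3) + 610.1] = ∠[608.41 + j40.43] = 3.80°
∠T(j1.3) = −3.80° = -3.80°

|T| = 0.0 dB, ∠T = -3.8°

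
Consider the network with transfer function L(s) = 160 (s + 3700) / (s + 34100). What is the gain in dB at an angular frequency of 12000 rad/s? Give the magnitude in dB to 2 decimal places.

34.90 dB

|j12000 + 3700| = √(12000² + 3700²) = 1.256e+04
|j12000 + 34100| = √(12000² + 34100²) = 3.615e+04
|L(j12000)| = 160 × 1.256e+04 / 3.615e+04 = 55.58
20 log₁₀(55.58) = 34.898 dB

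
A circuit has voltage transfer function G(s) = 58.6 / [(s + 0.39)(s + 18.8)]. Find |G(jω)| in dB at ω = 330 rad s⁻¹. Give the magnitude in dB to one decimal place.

|j330 + 0.39| = √(330² + 0.39²) = 330
|j330 + 18.8| = √(330² + 18.8²) = 330.5
|G(j330)| = 58.6 / (330 × 330.5) = 0.00053724
20 log₁₀(0.00053724) = -65.40 dB

-65.4 dB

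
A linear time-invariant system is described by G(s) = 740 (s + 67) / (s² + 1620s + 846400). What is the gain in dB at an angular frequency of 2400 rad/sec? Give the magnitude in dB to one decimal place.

|j2400 + 67| = √(2400² + 67²) = 2401
|(j2400)² + 1620(j2400) + 846400| = |-4.9136e+06 + j3.888e+06| = 6.266e+06
|G(j2400)| = 740 × 2401 / 6.266e+06 = 0.28355
20 log₁₀(0.28355) = -10.95 dB

-10.9 dB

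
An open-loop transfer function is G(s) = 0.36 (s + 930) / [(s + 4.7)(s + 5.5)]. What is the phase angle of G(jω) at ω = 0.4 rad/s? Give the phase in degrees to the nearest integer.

-9°

∠(j0.4 + 930) = arctan(0.4/930) = 0.02°
∠(j0.4 + 4.7) = arctan(0.4/4.7) = 4.86°
∠(j0.4 + 5.5) = arctan(0.4/5.5) = 4.16°
∠G(j0.4) = 0.02° − (4.86° + 4.16°) = -9.00°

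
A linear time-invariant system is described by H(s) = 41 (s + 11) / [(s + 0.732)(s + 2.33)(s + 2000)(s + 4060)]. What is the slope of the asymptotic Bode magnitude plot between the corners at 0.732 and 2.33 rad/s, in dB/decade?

In this band the factors already past their corner are: pole at 0.732; net slope = -20 dB/decade.

-20 dB/decade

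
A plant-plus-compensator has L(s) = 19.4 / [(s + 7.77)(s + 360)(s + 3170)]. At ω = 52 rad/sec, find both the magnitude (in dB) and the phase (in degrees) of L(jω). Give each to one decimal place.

|j52 + 7.77| = √(52² + 7.77²) = 52.58
|j52 + 360| = √(52² + 360²) = 363.7
|j52 + 3170| = √(52² + 3170²) = 3170
|L(j52)| = 19.4 / (52.58 × 363.7 × 3170) = 3.1996e-07
20 log₁₀(3.1996e-07) = -129.90 dB
∠(j52 + 7.77) = arctan(52/7.77) = 81.50°
∠(j52 + 360) = arctan(52/360) = 8.22°
∠(j52 + 3170) = arctan(52/3170) = 0.94°
∠L(j52) = − (81.50° + 8.22° + 0.94°) = -90.66°

|L| = -129.9 dB, ∠L = -90.7°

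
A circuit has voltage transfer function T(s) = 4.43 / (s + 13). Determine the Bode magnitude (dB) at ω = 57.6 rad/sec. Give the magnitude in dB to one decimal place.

-22.5 dB

|j57.6 + 13| = √(57.6² + 13²) = 59.05
|T(j57.6)| = 4.43 / 59.05 = 0.075023
20 log₁₀(0.075023) = -22.50 dB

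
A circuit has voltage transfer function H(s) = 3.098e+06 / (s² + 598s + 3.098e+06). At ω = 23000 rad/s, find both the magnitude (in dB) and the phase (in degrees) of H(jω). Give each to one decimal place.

|H| = -44.6 dB, ∠H = -178.5°

|(j23000)² + 598(j23000) + 3.098e+06| = |-5.259e+08 + j1.3754e+07| = 5.261e+08
|H(j23000)| = 3.098e+06 / 5.261e+08 = 0.0058888
20 log₁₀(0.0058888) = -44.60 dB
∠[(j23000)² + 598(j23000) + 3.098e+06] = ∠[-5.259e+08 + j1.3754e+07] = 178.50°
∠H(j23000) = −178.50° = -178.50°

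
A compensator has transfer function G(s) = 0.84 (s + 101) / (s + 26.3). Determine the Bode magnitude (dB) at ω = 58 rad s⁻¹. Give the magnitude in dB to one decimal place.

|j58 + 101| = √(58² + 101²) = 116.5
|j58 + 26.3| = √(58² + 26.3²) = 63.68
|G(j58)| = 0.84 × 116.5 / 63.68 = 1.5362
20 log₁₀(1.5362) = 3.73 dB

3.7 dB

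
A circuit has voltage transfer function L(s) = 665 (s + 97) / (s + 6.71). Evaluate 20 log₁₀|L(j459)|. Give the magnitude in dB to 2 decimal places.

56.65 dB

|j459 + 97| = √(459² + 97²) = 469.1
|j459 + 6.71| = √(459² + 6.71²) = 459
|L(j459)| = 665 × 469.1 / 459 = 679.61
20 log₁₀(679.61) = 56.645 dB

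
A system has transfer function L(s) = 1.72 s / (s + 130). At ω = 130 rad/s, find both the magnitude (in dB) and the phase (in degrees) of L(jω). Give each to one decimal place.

|L| = 1.7 dB, ∠L = 45.0°

|j130| = 130
|j130 + 130| = √(130² + 130²) = 183.8
|L(j130)| = 1.72 × 130 / 183.8 = 1.2162
20 log₁₀(1.2162) = 1.70 dB
∠(j130) = 90.00°
∠(j130 + 130) = arctan(130/130) = 45.00°
∠L(j130) = 90.00° − 45.00° = 45.00°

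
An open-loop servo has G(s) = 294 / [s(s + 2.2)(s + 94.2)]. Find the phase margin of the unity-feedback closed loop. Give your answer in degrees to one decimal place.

Gain crossover: |G(jω)| = 1 at ω ≈ 1.24 rad/s.
∠G(j1.24) = −90° − arctan(1.24/2.2) − arctan(1.24/94.2) ≈ -120.09°
PM = 180° + (-120.09°) = 59.91°

59.9°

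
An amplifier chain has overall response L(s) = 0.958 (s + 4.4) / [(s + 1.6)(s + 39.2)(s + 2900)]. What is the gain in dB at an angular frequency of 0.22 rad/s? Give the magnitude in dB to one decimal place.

-92.8 dB

|j0.22 + 4.4| = √(0.22² + 4.4²) = 4.405
|j0.22 + 1.6| = √(0.22² + 1.6²) = 1.615
|j0.22 + 39.2| = √(0.22² + 39.2²) = 39.2
|j0.22 + 2900| = √(0.22² + 2900²) = 2900
|L(j0.22)| = 0.958 × 4.405 / (1.615 × 39.2 × 2900) = 2.2987e-05
20 log₁₀(2.2987e-05) = -92.77 dB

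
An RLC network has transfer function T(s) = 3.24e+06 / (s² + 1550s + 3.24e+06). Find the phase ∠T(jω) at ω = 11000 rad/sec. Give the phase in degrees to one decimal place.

-171.8°

∠[(j11000)² + 1550(j11000) + 3.24e+06] = ∠[-1.1776e+08 + j1.705e+07] = 171.76°
∠T(j11000) = −171.76° = -171.76°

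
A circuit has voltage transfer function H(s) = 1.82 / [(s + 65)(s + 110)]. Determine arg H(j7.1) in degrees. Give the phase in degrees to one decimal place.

-9.9°

∠(j7.1 + 65) = arctan(7.1/65) = 6.23°
∠(j7.1 + 110) = arctan(7.1/110) = 3.69°
∠H(j7.1) = − (6.23° + 3.69°) = -9.93°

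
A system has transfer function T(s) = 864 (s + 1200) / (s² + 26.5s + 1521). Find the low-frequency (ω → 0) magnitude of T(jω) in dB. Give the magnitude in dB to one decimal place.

T(0) = 864 × 1200 / 1521 = 681.66
20 log₁₀(681.66) = 56.67 dB

56.7 dB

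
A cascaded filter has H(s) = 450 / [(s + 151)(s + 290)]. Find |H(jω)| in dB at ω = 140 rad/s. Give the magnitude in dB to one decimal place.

-43.4 dB

|j140 + 151| = √(140² + 151²) = 205.9
|j140 + 290| = √(140² + 290²) = 322
|H(j140)| = 450 / (205.9 × 322) = 0.0067863
20 log₁₀(0.0067863) = -43.37 dB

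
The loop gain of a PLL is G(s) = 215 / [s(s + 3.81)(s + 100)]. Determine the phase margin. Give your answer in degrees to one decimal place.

Gain crossover: |G(jω)| = 1 at ω ≈ 0.558 rad/s.
∠G(j0.558) = −90° − arctan(0.558/3.81) − arctan(0.558/100) ≈ -98.66°
PM = 180° + (-98.66°) = 81.34°

81.3°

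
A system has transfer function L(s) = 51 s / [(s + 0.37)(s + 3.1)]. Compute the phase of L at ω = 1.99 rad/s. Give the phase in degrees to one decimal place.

∠(j1.99) = 90.00°
∠(j1.99 + 0.37) = arctan(1.99/0.37) = 79.47°
∠(j1.99 + 3.1) = arctan(1.99/3.1) = 32.70°
∠L(j1.99) = 90.00° − (79.47° + 32.70°) = -22.17°

-22.2°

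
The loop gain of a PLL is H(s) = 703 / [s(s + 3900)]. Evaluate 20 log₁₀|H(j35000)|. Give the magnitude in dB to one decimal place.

|j35000 + 3900| = √(35000² + 3900²) = 3.522e+04
|j35000| = 3.5e+04
|H(j35000)| = 703 / (3.522e+04 × 3.5e+04) = 5.7035e-07
20 log₁₀(5.7035e-07) = -124.88 dB

-124.9 dB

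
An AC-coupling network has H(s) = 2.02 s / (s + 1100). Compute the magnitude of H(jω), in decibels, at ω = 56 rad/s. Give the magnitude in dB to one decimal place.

|j56| = 56
|j56 + 1100| = √(56² + 1100²) = 1101
|H(j56)| = 2.02 × 56 / 1101 = 0.1027
20 log₁₀(0.1027) = -19.77 dB

-19.8 dB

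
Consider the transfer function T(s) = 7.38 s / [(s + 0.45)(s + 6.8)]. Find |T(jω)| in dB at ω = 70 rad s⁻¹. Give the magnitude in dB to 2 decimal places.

-19.58 dB

|j70| = 70
|j70 + 0.45| = √(70² + 0.45²) = 70
|j70 + 6.8| = √(70² + 6.8²) = 70.33
|T(j70)| = 7.38 × 70 / (70 × 70.33) = 0.10493
20 log₁₀(0.10493) = -19.582 dB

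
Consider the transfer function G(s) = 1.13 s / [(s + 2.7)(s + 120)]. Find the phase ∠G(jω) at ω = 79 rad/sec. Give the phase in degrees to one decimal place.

∠(j79) = 90.00°
∠(j79 + 2.7) = arctan(79/2.7) = 88.04°
∠(j79 + 120) = arctan(79/120) = 33.36°
∠G(j79) = 90.00° − (88.04° + 33.36°) = -31.40°

-31.4°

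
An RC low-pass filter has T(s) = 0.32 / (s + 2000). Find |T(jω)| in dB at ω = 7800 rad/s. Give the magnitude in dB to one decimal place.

|j7800 + 2000| = √(7800² + 2000²) = 8052
|T(j7800)| = 0.32 / 8052 = 3.974e-05
20 log₁₀(3.974e-05) = -88.02 dB

-88.0 dB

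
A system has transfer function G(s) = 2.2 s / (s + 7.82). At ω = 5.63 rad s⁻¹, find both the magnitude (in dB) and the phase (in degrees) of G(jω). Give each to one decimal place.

|G| = 2.2 dB, ∠G = 54.2°

|j5.63| = 5.63
|j5.63 + 7.82| = √(5.63² + 7.82²) = 9.636
|G(j5.63)| = 2.2 × 5.63 / 9.636 = 1.2854
20 log₁₀(1.2854) = 2.18 dB
∠(j5.63) = 90.00°
∠(j5.63 + 7.82) = arctan(5.63/7.82) = 35.75°
∠G(j5.63) = 90.00° − 35.75° = 54.25°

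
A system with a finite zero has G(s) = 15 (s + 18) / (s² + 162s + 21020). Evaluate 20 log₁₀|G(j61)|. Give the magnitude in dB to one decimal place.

-26.4 dB

|j61 + 18| = √(61² + 18²) = 63.6
|(j61)² + 162(j61) + 21020| = |17299 + j9882| = 1.992e+04
|G(j61)| = 15 × 63.6 / 1.992e+04 = 0.047886
20 log₁₀(0.047886) = -26.40 dB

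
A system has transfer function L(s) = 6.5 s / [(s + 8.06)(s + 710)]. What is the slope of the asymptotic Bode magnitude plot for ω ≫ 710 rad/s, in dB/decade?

-20 dB/decade

With 1 zero and 2 poles, the high-frequency asymptotic slope is 20 × (1 − 2) = -20 dB/decade.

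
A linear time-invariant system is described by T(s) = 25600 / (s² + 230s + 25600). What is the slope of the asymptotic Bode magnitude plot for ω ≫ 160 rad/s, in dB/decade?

With 0 zeros and 2 poles, the high-frequency asymptotic slope is 20 × (0 − 2) = -40 dB/decade.

-40 dB/decade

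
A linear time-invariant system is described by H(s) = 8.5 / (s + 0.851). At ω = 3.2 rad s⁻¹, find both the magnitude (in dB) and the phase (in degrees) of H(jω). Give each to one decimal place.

|j3.2 + 0.851| = √(3.2² + 0.851²) = 3.311
|H(j3.2)| = 8.5 / 3.311 = 2.567
20 log₁₀(2.567) = 8.19 dB
∠(j3.2 + 0.851) = arctan(3.2/0.851) = 75.11°
∠H(j3.2) = −75.11° = -75.11°

|H| = 8.2 dB, ∠H = -75.1°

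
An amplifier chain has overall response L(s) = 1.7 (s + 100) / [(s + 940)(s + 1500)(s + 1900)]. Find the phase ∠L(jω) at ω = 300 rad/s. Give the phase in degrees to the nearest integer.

34°

∠(j300 + 100) = arctan(300/100) = 71.57°
∠(j300 + 940) = arctan(300/940) = 17.70°
∠(j300 + 1500) = arctan(300/1500) = 11.31°
∠(j300 + 1900) = arctan(300/1900) = 8.97°
∠L(j300) = 71.57° − (17.70° + 11.31° + 8.97°) = 33.58°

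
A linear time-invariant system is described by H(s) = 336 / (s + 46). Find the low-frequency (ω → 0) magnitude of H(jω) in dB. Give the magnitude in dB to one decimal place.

17.3 dB

H(0) = 336 / 46 = 7.3043
20 log₁₀(7.3043) = 17.27 dB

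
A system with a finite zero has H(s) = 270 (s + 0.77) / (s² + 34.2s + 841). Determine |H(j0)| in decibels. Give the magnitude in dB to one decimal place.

-12.1 dB

H(0) = 270 × 0.77 / 841 = 0.24721
20 log₁₀(0.24721) = -12.14 dB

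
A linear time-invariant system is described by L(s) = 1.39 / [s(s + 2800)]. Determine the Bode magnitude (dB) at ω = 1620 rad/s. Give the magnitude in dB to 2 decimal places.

|j1620 + 2800| = √(1620² + 2800²) = 3235
|j1620| = 1620
|L(j1620)| = 1.39 / (3235 × 1620) = 2.6524e-07
20 log₁₀(2.6524e-07) = -131.527 dB

-131.53 dB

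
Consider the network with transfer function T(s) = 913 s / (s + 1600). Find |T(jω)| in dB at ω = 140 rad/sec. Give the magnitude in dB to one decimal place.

|j140| = 140
|j140 + 1600| = √(140² + 1600²) = 1606
|T(j140)| = 913 × 140 / 1606 = 79.583
20 log₁₀(79.583) = 38.02 dB

38.0 dB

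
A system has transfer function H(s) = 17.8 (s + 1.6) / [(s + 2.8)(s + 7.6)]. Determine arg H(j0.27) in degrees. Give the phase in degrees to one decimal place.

∠(j0.27 + 1.6) = arctan(0.27/1.6) = 9.58°
∠(j0.27 + 2.8) = arctan(0.27/2.8) = 5.51°
∠(j0.27 + 7.6) = arctan(0.27/7.6) = 2.03°
∠H(j0.27) = 9.58° − (5.51° + 2.03°) = 2.04°

2.0°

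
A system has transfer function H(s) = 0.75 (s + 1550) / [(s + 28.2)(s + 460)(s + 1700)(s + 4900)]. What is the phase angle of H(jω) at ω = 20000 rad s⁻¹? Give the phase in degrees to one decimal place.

∠(j20000 + 1550) = arctan(20000/1550) = 85.57°
∠(j20000 + 28.2) = arctan(20000/28.2) = 89.92°
∠(j20000 + 460) = arctan(20000/460) = 88.68°
∠(j20000 + 1700) = arctan(20000/1700) = 85.14°
∠(j20000 + 4900) = arctan(20000/4900) = 76.23°
∠H(j20000) = 85.57° − (89.92° + 88.68° + 85.14° + 76.23°) = -254.41°

-254.4 deg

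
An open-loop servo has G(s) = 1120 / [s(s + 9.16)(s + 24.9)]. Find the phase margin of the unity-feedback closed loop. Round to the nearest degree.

55 deg

Gain crossover: |G(jω)| = 1 at ω ≈ 4.37 rad/s.
∠G(j4.37) = −90° − arctan(4.37/9.16) − arctan(4.37/24.9) ≈ -125.43°
PM = 180° + (-125.43°) = 54.57°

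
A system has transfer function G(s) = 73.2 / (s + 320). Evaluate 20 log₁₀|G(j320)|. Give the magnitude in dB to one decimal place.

-15.8 dB

|j320 + 320| = √(320² + 320²) = 452.5
|G(j320)| = 73.2 / 452.5 = 0.16175
20 log₁₀(0.16175) = -15.82 dB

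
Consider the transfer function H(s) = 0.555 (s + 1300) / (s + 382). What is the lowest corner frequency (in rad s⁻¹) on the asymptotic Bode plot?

382 rad s⁻¹

Break frequencies occur at each pole and zero magnitude: 382 rad s⁻¹, 1300 rad s⁻¹.
The lowest is 382 rad s⁻¹.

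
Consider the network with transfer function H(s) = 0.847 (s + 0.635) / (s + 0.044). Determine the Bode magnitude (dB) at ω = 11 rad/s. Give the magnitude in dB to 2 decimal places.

|j11 + 0.635| = √(11² + 0.635²) = 11.02
|j11 + 0.044| = √(11² + 0.044²) = 11
|H(j11)| = 0.847 × 11.02 / 11 = 0.8484
20 log₁₀(0.8484) = -1.428 dB

-1.43 dB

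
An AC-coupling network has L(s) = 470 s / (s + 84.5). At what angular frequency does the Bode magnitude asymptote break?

84.5 rad/s

The single real pole at s = −84.5 gives a corner at ω = 84.5 rad/s.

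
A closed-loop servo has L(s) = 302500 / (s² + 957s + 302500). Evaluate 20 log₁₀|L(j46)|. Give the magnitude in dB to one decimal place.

|(j46)² + 957(j46) + 302500| = |3.0038e+05 + j44022| = 3.036e+05
|L(j46)| = 302500 / 3.036e+05 = 0.9964
20 log₁₀(0.9964) = -0.03 dB

-0.0 dB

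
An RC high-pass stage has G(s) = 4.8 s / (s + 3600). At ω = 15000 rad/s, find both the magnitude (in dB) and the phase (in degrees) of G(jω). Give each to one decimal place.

|j15000| = 1.5e+04
|j15000 + 3600| = √(15000² + 3600²) = 1.543e+04
|G(j15000)| = 4.8 × 1.5e+04 / 1.543e+04 = 4.6675
20 log₁₀(4.6675) = 13.38 dB
∠(j15000) = 90.00°
∠(j15000 + 3600) = arctan(15000/3600) = 76.50°
∠G(j15000) = 90.00° − 76.50° = 13.50°

|G| = 13.4 dB, ∠G = 13.5 deg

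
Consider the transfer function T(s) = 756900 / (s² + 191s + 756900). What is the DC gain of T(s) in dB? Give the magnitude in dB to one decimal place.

0.0 dB

T(0) = 756900 / 756900 = 1
20 log₁₀(1) = 0.00 dB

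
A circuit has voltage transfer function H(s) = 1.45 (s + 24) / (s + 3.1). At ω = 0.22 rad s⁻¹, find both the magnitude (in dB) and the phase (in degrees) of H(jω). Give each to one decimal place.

|H| = 21.0 dB, ∠H = -3.5°

|j0.22 + 24| = √(0.22² + 24²) = 24
|j0.22 + 3.1| = √(0.22² + 3.1²) = 3.108
|H(j0.22)| = 1.45 × 24 / 3.108 = 11.198
20 log₁₀(11.198) = 20.98 dB
∠(j0.22 + 24) = arctan(0.22/24) = 0.53°
∠(j0.22 + 3.1) = arctan(0.22/3.1) = 4.06°
∠H(j0.22) = 0.53° − 4.06° = -3.53°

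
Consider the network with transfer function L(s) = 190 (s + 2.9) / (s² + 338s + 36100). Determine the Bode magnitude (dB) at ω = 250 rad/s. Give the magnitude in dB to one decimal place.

-5.4 dB

|j250 + 2.9| = √(250² + 2.9²) = 250
|(j250)² + 338(j250) + 36100| = |-26400 + j84500| = 8.853e+04
|L(j250)| = 190 × 250 / 8.853e+04 = 0.53659
20 log₁₀(0.53659) = -5.41 dB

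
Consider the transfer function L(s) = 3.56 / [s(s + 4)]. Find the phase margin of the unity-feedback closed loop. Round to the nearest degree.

78°

Gain crossover: |L(jω)| = 1 at ω ≈ 0.87 rad/s.
∠L(j0.87) = −90° − arctan(0.87/4) ≈ -102.27°
PM = 180° + (-102.27°) = 77.73°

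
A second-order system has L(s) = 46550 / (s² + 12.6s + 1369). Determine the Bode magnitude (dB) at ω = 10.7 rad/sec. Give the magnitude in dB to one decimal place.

|(j10.7)² + 12.6(j10.7) + 1369| = |1254.5 + j134.82| = 1262
|L(j10.7)| = 46550 / 1262 = 36.894
20 log₁₀(36.894) = 31.34 dB

31.3 dB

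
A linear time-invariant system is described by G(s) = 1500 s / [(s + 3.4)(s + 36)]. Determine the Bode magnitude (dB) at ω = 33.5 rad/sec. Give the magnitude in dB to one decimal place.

|j33.5| = 33.5
|j33.5 + 3.4| = √(33.5² + 3.4²) = 33.67
|j33.5 + 36| = √(33.5² + 36²) = 49.18
|G(j33.5)| = 1500 × 33.5 / (33.67 × 49.18) = 30.347
20 log₁₀(30.347) = 29.64 dB

29.6 dB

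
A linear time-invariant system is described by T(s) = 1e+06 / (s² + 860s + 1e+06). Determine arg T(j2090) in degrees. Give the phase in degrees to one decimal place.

∠[(j2090)² + 860(j2090) + 1e+06] = ∠[-3.3681e+06 + j1.7974e+06] = 151.91°
∠T(j2090) = −151.91° = -151.91°

-151.9 deg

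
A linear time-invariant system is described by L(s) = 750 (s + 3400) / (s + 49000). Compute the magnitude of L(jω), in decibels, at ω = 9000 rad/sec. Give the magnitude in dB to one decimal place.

|j9000 + 3400| = √(9000² + 3400²) = 9621
|j9000 + 49000| = √(9000² + 49000²) = 4.982e+04
|L(j9000)| = 750 × 9621 / 4.982e+04 = 144.83
20 log₁₀(144.83) = 43.22 dB

43.2 dB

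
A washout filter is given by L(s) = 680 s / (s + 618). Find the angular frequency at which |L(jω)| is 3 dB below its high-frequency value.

618 rad/s

For a single-pole high-pass, the −3 dB point is at the pole: ω = 618 rad/s.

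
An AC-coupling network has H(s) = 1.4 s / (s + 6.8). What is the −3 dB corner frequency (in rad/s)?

6.8 rad/s

For a single-pole high-pass, the −3 dB point is at the pole: ω = 6.8 rad/s.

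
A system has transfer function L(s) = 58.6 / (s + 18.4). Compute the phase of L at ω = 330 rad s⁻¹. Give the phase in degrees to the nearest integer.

∠(j330 + 18.4) = arctan(330/18.4) = 86.81°
∠L(j330) = −86.81° = -86.81°

-87°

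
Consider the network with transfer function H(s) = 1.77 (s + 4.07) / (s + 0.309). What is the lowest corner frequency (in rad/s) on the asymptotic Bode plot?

Break frequencies occur at each pole and zero magnitude: 0.309 rad/s, 4.07 rad/s.
The lowest is 0.309 rad/s.

0.309 rad/s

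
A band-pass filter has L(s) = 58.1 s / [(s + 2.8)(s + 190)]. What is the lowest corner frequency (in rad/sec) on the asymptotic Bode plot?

2.8 rad/sec

Break frequencies occur at each pole and zero magnitude: 2.8 rad/sec, 190 rad/sec.
The lowest is 2.8 rad/sec.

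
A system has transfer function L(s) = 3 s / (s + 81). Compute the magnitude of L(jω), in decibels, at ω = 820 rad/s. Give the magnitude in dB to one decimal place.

9.5 dB

|j820| = 820
|j820 + 81| = √(820² + 81²) = 824
|L(j820)| = 3 × 820 / 824 = 2.9855
20 log₁₀(2.9855) = 9.50 dB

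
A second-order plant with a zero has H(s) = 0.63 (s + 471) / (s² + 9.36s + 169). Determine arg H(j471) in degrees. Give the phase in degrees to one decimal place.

∠(j471 + 471) = arctan(471/471) = 45.00°
∠[(j471)² + 9.36(j471) + 169] = ∠[-2.2167e+05 + j4408.6] = 178.86°
∠H(j471) = 45.00° − 178.86° = -133.86°

-133.9 deg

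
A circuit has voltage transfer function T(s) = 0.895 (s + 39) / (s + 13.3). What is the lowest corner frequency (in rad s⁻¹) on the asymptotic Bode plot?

13.3 rad s⁻¹

Break frequencies occur at each pole and zero magnitude: 13.3 rad s⁻¹, 39 rad s⁻¹.
The lowest is 13.3 rad s⁻¹.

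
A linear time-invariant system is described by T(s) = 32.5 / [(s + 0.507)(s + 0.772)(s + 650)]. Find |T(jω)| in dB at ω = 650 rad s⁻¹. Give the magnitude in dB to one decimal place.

|j650 + 0.507| = √(650² + 0.507²) = 650
|j650 + 0.772| = √(650² + 0.772²) = 650
|j650 + 650| = √(650² + 650²) = 919.2
|T(j650)| = 32.5 / (650 × 650 × 919.2) = 8.3681e-08
20 log₁₀(8.3681e-08) = -141.55 dB

-141.5 dB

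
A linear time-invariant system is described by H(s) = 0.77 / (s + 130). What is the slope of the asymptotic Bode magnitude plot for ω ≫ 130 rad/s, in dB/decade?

With 0 zeros and 1 pole, the high-frequency asymptotic slope is 20 × (0 − 1) = -20 dB/decade.

-20 dB/decade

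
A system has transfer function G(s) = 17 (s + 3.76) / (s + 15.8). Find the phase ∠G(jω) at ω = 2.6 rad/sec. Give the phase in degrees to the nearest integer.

∠(j2.6 + 3.76) = arctan(2.6/3.76) = 34.66°
∠(j2.6 + 15.8) = arctan(2.6/15.8) = 9.34°
∠G(j2.6) = 34.66° − 9.34° = 25.32°

25°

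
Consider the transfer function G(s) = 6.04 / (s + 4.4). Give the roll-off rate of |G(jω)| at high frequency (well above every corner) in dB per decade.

-20 dB/decade

With 0 zeros and 1 pole, the high-frequency asymptotic slope is 20 × (0 − 1) = -20 dB/decade.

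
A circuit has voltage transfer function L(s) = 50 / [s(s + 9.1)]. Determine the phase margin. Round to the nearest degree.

Gain crossover: |L(jω)| = 1 at ω ≈ 4.85 rad s⁻¹.
∠L(j4.85) = −90° − arctan(4.85/9.1) ≈ -118.05°
PM = 180° + (-118.05°) = 61.95°

62°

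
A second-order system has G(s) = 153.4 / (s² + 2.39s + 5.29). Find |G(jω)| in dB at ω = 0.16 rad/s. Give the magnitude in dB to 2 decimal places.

|(j0.16)² + 2.39(j0.16) + 5.29| = |5.2644 + j0.3824| = 5.278
|G(j0.16)| = 153.4 / 5.278 = 29.063
20 log₁₀(29.063) = 29.267 dB

29.27 dB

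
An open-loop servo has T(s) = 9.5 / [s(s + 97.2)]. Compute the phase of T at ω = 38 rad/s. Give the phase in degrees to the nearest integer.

∠(j38 + 97.2) = arctan(38/97.2) = 21.35°
∠(j38) = 90.00°
∠T(j38) = − (21.35° + 90.00°) = -111.35°

-111°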